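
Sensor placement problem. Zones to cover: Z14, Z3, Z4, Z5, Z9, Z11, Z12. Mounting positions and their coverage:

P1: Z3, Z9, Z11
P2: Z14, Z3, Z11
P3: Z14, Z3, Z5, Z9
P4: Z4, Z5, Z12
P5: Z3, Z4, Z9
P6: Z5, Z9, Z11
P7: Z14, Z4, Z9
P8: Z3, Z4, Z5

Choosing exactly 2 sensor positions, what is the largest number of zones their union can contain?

Choosing P1, P4 covers {Z3, Z4, Z5, Z9, Z11, Z12} — 6 zones.
No choice of 2 sensor positions does better; here Z14 is left uncovered.

6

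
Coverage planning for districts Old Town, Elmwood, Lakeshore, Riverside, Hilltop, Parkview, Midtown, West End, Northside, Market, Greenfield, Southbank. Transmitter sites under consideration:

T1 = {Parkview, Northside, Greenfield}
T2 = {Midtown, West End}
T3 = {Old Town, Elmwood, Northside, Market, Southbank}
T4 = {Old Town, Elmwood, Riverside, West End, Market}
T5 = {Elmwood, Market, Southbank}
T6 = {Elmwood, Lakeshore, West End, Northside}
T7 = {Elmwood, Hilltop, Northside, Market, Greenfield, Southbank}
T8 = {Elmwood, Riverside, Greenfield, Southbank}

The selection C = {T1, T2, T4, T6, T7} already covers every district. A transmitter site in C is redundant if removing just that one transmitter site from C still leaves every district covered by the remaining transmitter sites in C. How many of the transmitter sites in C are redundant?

Drop T1: Parkview uncovered — not redundant.
Drop T2: Midtown uncovered — not redundant.
Drop T4: Old Town, Riverside uncovered — not redundant.
Drop T6: Lakeshore uncovered — not redundant.
Drop T7: Hilltop, Southbank uncovered — not redundant.
None of the transmitter sites in C is redundant.

0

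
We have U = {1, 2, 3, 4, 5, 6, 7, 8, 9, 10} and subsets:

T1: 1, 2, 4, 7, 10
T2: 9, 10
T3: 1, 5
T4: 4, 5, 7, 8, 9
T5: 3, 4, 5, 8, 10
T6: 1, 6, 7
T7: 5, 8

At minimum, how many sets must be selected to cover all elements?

4

T1, T2, T5, T6 together cover {1, 2, 3, 4, 5, 6, 7, 8, 9, 10} — every element.
No 3 of the 7 sets cover everything (all 35 triples fall short), so 4 is minimum.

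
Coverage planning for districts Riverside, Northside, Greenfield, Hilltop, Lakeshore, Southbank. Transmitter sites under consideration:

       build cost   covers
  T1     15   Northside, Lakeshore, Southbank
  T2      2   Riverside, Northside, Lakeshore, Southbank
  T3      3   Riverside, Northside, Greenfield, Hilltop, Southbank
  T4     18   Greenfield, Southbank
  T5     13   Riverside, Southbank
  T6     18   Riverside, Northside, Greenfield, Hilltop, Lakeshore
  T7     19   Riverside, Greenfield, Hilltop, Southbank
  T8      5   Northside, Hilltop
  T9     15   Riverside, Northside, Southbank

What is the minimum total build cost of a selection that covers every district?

T2, T3 cover every district at build cost 2 + 3 = 5.
Any cover uses at least 2 transmitter sites; among all covering selections none totals below 5.

5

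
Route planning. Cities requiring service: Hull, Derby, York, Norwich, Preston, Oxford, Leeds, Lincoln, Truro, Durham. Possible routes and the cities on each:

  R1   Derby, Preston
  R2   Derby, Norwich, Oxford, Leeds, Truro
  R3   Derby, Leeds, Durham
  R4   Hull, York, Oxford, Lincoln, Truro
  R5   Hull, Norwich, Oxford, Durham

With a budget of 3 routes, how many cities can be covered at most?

Choosing R1, R2, R4 covers {Hull, Derby, York, Norwich, Preston, Oxford, Leeds, Lincoln, Truro} — 9 cities.
No choice of 3 routes does better; here Durham is left uncovered.

9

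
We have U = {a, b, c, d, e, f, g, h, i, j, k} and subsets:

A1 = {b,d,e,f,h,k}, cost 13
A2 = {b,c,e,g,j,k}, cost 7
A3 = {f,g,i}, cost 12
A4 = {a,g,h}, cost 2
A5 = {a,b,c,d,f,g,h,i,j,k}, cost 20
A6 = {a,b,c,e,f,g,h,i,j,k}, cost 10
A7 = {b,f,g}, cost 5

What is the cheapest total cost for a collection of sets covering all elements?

A1, A6 cover every element at cost 13 + 10 = 23.
Any cover uses at least 2 sets; among all covering selections none totals below 23.

23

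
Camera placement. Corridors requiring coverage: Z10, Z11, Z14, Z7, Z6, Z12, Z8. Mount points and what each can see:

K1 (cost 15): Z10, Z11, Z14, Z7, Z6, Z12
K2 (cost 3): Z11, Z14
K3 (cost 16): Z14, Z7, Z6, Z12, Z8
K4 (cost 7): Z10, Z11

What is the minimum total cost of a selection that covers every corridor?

K3, K4 cover every corridor at cost 16 + 7 = 23.
Any cover uses at least 2 camera mounts; among all covering selections none totals below 23.

23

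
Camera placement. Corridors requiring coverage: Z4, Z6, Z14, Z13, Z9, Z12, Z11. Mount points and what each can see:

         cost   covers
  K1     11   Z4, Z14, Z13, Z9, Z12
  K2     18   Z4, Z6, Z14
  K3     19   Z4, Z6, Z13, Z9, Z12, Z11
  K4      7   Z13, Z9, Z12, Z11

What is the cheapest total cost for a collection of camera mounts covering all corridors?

K2, K4 cover every corridor at cost 18 + 7 = 25.
Any cover uses at least 2 camera mounts; among all covering selections none totals below 25.
Greedy by coverage-per-cost would pick K4, K1, K2 for 36 — worse than the optimum 25.

25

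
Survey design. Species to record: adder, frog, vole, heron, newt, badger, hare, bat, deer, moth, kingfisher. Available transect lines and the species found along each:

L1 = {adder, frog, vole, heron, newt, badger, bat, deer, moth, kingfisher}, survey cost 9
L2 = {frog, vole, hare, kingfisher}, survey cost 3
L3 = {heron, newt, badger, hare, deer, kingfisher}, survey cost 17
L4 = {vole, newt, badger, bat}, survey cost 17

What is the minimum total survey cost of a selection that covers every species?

L1, L2 cover every species at survey cost 9 + 3 = 12.
Any cover uses at least 2 transects; among all covering selections none totals below 12.

12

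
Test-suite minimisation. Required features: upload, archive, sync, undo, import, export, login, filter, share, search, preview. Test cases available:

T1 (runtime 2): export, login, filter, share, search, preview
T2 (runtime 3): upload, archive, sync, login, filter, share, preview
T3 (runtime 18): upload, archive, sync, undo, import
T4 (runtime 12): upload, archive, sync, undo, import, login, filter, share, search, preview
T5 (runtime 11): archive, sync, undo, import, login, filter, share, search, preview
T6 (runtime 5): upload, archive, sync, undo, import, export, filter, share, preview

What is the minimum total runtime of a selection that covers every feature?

T1, T6 cover every feature at runtime 2 + 5 = 7.
Any cover uses at least 2 test cases; among all covering selections none totals below 7.
Greedy by coverage-per-runtime would pick T1, T2, T6 for 10 — worse than the optimum 7.

7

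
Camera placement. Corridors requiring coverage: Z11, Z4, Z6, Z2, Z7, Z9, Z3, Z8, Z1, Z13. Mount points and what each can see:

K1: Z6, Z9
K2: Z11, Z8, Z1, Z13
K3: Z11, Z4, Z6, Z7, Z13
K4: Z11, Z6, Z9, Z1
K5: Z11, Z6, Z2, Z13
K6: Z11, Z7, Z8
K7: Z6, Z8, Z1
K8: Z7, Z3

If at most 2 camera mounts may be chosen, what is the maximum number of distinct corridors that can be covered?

7

Choosing K2, K3 covers {Z11, Z4, Z6, Z7, Z8, Z1, Z13} — 7 corridors.
No choice of 2 camera mounts does better; here Z2, Z9, Z3 are left uncovered.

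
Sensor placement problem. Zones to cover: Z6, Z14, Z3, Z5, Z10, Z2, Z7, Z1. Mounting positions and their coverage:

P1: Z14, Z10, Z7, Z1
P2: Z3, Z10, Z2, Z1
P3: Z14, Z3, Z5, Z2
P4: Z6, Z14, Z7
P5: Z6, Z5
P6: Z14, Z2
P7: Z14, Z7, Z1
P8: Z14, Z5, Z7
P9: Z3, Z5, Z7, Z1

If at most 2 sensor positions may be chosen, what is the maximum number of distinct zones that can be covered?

Choosing P1, P3 covers {Z14, Z3, Z5, Z10, Z2, Z7, Z1} — 7 zones.
No choice of 2 sensor positions does better; here Z6 is left uncovered.

7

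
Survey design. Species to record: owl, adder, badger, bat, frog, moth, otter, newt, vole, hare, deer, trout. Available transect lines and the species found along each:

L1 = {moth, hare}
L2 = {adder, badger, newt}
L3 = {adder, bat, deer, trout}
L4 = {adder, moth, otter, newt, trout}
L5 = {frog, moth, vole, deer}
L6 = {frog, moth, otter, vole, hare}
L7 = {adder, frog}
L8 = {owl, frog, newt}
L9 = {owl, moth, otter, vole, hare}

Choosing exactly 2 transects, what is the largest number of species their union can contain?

9

Choosing L3, L6 covers {adder, bat, frog, moth, otter, vole, hare, deer, trout} — 9 species.
No choice of 2 transects does better; here owl, badger, newt are left uncovered.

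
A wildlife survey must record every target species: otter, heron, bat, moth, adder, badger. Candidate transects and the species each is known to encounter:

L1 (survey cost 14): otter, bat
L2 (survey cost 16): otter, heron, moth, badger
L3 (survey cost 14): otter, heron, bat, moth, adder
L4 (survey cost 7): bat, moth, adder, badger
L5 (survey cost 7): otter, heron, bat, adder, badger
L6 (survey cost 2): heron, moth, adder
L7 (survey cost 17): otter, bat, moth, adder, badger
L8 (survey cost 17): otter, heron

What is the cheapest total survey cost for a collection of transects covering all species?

L5, L6 cover every species at survey cost 7 + 2 = 9.
Any cover uses at least 2 transects; among all covering selections none totals below 9.

9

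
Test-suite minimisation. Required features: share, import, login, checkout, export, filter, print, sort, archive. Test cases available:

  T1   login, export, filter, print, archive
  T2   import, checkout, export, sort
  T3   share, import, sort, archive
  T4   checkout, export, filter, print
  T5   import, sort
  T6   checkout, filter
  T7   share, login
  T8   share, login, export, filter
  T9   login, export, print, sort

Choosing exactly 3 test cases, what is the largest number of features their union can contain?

9

Choosing T1, T2, T3 covers {share, import, login, checkout, export, filter, print, sort, archive} — 9 features.
That is all 9 features.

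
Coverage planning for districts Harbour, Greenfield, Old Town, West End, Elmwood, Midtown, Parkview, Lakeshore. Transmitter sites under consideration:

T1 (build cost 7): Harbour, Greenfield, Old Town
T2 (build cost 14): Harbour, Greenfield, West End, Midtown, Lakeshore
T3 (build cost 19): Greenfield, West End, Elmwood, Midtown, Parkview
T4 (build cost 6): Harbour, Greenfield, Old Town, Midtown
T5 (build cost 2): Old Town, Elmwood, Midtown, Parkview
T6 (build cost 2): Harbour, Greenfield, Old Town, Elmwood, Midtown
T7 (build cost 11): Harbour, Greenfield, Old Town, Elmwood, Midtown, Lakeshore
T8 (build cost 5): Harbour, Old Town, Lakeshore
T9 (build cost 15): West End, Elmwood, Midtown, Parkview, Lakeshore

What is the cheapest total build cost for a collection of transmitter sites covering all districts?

16

T2, T5 cover every district at build cost 14 + 2 = 16.
Any cover uses at least 2 transmitter sites; among all covering selections none totals below 16.
Greedy by coverage-per-build cost would pick T6, T5, T8, T2 for 23 — worse than the optimum 16.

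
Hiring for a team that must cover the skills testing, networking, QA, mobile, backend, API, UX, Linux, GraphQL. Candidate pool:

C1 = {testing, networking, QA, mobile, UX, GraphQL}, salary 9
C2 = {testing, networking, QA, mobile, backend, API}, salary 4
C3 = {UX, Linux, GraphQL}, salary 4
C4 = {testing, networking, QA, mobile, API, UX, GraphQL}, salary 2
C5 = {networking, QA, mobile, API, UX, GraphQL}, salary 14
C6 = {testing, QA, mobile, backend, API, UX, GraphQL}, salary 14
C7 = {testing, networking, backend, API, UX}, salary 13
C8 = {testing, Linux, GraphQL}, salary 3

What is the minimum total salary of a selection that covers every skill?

C2, C3 cover every skill at salary 4 + 4 = 8.
Any cover uses at least 2 candidates; among all covering selections none totals below 8.

8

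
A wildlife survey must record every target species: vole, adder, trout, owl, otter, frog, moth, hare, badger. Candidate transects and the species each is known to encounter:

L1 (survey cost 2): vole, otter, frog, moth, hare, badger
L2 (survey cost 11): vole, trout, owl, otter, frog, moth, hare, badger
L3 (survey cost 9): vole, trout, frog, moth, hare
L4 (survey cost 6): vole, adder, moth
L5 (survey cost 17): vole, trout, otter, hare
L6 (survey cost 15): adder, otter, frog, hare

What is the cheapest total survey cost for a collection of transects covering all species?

L2, L4 cover every species at survey cost 11 + 6 = 17.
Any cover uses at least 2 transects; among all covering selections none totals below 17.

17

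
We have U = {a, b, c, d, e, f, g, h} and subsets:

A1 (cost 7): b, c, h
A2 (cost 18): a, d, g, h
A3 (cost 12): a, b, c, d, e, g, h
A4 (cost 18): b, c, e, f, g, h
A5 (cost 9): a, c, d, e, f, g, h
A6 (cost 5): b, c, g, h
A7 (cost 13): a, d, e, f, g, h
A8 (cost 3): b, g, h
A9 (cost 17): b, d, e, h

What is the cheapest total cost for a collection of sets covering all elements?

A5, A8 cover every element at cost 9 + 3 = 12.
Any cover uses at least 2 sets; among all covering selections none totals below 12.

12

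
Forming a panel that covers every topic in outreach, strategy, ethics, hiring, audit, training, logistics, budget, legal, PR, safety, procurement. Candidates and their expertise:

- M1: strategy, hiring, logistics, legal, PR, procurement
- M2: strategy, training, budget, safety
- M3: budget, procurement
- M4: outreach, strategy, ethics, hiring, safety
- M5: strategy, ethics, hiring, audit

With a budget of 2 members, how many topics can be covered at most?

9

Choosing M1, M2 covers {strategy, hiring, training, logistics, budget, legal, PR, safety, procurement} — 9 topics.
No choice of 2 members does better; here outreach, ethics, audit are left uncovered.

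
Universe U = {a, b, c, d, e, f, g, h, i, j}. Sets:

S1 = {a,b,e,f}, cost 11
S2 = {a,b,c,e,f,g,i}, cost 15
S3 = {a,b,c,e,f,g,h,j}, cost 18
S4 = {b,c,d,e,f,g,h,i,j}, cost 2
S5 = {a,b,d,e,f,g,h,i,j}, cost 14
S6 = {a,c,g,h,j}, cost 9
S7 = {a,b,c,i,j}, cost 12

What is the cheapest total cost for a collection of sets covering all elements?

S4, S6 cover every element at cost 2 + 9 = 11.
Any cover uses at least 2 sets; among all covering selections none totals below 11.

11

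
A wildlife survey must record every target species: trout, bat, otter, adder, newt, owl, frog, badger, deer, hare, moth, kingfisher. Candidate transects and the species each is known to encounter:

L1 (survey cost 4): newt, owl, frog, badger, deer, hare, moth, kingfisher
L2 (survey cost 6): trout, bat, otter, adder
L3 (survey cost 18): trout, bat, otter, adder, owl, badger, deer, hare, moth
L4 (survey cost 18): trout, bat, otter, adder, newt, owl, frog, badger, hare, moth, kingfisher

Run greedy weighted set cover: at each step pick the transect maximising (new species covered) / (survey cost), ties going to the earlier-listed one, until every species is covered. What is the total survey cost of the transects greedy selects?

10

Pick 1: L1 adds 8 new (newt, owl, frog, badger, deer, hare, moth, kingfisher) at survey cost 4 (ratio 8/4).
Pick 2: L2 adds 4 new (trout, bat, otter, adder) at survey cost 6 (ratio 4/6).
Greedy total survey cost: 4 + 6 = 10.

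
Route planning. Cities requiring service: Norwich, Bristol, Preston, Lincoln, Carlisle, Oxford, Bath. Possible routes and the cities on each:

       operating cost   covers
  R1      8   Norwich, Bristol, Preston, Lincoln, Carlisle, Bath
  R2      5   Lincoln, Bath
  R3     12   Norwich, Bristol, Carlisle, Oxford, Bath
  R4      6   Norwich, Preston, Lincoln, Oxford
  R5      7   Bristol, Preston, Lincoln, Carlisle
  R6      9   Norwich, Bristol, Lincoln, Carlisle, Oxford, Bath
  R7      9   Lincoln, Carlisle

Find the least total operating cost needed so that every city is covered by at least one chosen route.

R1, R4 cover every city at operating cost 8 + 6 = 14.
Any cover uses at least 2 routes; among all covering selections none totals below 14.

14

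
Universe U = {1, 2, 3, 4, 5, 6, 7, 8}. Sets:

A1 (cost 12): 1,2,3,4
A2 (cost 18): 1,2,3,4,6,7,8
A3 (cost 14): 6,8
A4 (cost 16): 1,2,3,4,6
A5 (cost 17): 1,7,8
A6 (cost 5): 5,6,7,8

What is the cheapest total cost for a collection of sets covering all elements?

A1, A6 cover every element at cost 12 + 5 = 17.
Any cover uses at least 2 sets; among all covering selections none totals below 17.

17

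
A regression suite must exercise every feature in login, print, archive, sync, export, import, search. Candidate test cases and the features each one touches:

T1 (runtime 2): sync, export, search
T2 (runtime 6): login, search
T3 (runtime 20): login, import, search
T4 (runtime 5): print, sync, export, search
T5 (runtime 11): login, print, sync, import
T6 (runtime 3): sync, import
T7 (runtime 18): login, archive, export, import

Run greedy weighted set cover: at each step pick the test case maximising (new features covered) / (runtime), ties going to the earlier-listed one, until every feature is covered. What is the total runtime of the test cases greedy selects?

Pick 1: T1 adds 3 new (sync, export, search) at runtime 2 (ratio 3/2).
Pick 2: T6 adds 1 new (import) at runtime 3 (ratio 1/3).
Pick 3: T4 adds 1 new (print) at runtime 5 (ratio 1/5).
Pick 4: T2 adds 1 new (login) at runtime 6 (ratio 1/6).
Pick 5: T7 adds 1 new (archive) at runtime 18 (ratio 1/18).
Greedy total runtime: 2 + 3 + 5 + 6 + 18 = 34. (The true optimum is 23, so greedy overshoots here.)

34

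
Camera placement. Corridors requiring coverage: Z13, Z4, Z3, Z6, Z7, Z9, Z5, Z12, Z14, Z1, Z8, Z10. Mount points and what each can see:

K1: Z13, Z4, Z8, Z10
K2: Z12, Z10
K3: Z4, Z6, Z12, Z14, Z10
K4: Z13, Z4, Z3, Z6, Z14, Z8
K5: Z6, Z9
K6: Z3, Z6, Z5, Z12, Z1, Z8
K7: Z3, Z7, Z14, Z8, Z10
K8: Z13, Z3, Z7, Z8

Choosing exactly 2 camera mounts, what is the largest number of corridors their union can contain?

Choosing K1, K6 covers {Z13, Z4, Z3, Z6, Z5, Z12, Z1, Z8, Z10} — 9 corridors.
No choice of 2 camera mounts does better; here Z7, Z9, Z14 are left uncovered.

9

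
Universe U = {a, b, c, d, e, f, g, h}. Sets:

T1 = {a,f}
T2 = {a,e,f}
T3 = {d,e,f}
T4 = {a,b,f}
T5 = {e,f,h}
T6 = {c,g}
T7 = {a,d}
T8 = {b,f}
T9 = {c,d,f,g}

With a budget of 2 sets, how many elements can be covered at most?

6

Choosing T2, T9 covers {a, c, d, e, f, g} — 6 elements.
No choice of 2 sets does better; here b, h are left uncovered.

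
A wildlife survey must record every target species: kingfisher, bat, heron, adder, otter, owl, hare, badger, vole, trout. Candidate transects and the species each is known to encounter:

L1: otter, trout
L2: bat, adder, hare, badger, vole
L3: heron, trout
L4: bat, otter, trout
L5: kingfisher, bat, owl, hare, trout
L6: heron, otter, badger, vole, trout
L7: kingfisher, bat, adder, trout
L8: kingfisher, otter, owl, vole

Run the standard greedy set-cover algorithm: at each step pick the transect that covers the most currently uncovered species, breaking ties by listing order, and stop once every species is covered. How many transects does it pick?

3

Pick 1: L2 covers 5 new species (bat, adder, hare, badger, vole).
Pick 2: L5 covers 3 new species (kingfisher, owl, trout).
Pick 3: L6 covers 2 new species (heron, otter).
Greedy uses 3 transects.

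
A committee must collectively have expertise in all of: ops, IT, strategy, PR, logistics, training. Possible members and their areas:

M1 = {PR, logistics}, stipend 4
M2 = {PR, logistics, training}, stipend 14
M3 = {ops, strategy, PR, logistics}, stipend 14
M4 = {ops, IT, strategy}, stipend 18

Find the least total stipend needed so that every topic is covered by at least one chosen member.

M2, M4 cover every topic at stipend 14 + 18 = 32.
Any cover uses at least 2 members; among all covering selections none totals below 32.
Greedy by coverage-per-stipend would pick M1, M4, M2 for 36 — worse than the optimum 32.

32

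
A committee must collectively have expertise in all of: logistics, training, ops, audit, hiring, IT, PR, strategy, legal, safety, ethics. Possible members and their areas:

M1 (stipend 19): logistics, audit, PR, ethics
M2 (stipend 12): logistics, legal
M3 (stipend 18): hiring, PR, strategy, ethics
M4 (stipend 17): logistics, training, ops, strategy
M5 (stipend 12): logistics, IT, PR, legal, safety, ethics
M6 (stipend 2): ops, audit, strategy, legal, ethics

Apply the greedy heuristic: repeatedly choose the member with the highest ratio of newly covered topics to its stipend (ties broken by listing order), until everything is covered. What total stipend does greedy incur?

Pick 1: M6 adds 5 new (ops, audit, strategy, legal, ethics) at stipend 2 (ratio 5/2).
Pick 2: M5 adds 4 new (logistics, IT, PR, safety) at stipend 12 (ratio 4/12).
Pick 3: M4 adds 1 new (training) at stipend 17 (ratio 1/17).
Pick 4: M3 adds 1 new (hiring) at stipend 18 (ratio 1/18).
Greedy total stipend: 2 + 12 + 17 + 18 = 49.

49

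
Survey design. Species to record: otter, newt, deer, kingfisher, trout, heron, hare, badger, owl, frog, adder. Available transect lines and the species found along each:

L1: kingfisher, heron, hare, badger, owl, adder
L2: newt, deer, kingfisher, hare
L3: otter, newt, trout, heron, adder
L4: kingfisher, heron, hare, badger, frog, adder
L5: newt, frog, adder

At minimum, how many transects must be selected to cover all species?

4

L1, L2, L3, L4 together cover {otter, newt, deer, kingfisher, trout, heron, hare, badger, owl, frog, adder} — every species.
No 3 of the 5 transects cover everything (all 10 triples fall short), so 4 is minimum.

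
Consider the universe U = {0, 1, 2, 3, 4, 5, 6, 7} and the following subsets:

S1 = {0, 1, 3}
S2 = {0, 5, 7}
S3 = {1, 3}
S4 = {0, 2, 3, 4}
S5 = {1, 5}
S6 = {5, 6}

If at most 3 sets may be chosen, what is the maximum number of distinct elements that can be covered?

7

Choosing S1, S2, S4 covers {0, 1, 2, 3, 4, 5, 7} — 7 elements.
No choice of 3 sets does better; here 6 is left uncovered.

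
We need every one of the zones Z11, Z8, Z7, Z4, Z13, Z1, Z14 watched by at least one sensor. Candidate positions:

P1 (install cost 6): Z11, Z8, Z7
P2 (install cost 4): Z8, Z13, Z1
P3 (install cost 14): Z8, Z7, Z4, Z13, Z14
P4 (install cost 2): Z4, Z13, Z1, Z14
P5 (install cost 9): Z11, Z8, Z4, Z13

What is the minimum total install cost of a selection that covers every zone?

8

P1, P4 cover every zone at install cost 6 + 2 = 8.
Any cover uses at least 2 sensor positions; among all covering selections none totals below 8.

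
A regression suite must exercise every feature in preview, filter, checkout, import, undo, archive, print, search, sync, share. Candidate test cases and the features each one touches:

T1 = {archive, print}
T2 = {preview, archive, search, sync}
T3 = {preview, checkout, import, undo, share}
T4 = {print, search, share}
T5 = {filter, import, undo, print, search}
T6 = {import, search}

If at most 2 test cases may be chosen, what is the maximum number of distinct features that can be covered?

8

Choosing T2, T3 covers {preview, checkout, import, undo, archive, search, sync, share} — 8 features.
No choice of 2 test cases does better; here filter, print are left uncovered.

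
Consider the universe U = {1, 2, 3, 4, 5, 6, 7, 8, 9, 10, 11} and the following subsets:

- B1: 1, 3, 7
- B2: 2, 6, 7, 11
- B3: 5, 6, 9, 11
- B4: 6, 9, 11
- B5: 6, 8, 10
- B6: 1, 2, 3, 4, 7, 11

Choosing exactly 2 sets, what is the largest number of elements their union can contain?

9

Choosing B3, B6 covers {1, 2, 3, 4, 5, 6, 7, 9, 11} — 9 elements.
No choice of 2 sets does better; here 8, 10 are left uncovered.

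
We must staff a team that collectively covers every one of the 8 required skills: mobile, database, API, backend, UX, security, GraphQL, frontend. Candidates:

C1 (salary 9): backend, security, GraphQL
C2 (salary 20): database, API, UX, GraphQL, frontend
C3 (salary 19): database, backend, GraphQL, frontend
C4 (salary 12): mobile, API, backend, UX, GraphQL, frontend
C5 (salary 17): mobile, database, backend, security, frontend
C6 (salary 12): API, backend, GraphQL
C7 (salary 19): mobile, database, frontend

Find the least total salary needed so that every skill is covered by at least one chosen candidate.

29

C4, C5 cover every skill at salary 12 + 17 = 29.
Any cover uses at least 2 candidates; among all covering selections none totals below 29.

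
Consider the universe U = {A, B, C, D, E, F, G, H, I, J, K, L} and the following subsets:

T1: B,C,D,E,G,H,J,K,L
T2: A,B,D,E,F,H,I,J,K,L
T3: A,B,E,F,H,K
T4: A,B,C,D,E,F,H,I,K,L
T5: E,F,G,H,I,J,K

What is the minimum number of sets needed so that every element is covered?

T1, T2 together cover {A, B, C, D, E, F, G, H, I, J, K, L} — every element.
No single set contains all 12 elements, so 2 is optimal.

2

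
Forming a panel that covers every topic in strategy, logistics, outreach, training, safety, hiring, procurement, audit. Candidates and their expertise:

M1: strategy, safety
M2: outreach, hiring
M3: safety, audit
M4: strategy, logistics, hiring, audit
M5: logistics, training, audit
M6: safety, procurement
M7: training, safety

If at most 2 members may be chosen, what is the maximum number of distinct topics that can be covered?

Choosing M4, M6 covers {strategy, logistics, safety, hiring, procurement, audit} — 6 topics.
No choice of 2 members does better; here outreach, training are left uncovered.

6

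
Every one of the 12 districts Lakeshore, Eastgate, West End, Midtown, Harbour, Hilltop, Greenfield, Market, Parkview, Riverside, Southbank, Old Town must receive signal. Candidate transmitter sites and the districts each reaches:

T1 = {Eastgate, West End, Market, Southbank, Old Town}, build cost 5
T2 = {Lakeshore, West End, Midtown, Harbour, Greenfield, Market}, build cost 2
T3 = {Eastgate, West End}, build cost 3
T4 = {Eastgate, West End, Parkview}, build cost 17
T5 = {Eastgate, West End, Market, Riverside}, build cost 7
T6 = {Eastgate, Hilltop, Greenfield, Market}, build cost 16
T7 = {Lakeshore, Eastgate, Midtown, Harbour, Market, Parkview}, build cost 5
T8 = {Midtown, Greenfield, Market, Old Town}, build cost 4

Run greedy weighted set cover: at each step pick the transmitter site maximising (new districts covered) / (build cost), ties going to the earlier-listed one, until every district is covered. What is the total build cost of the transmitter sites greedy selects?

35

Pick 1: T2 adds 6 new (Lakeshore, West End, Midtown, Harbour, Greenfield, Market) at build cost 2 (ratio 6/2).
Pick 2: T1 adds 3 new (Eastgate, Southbank, Old Town) at build cost 5 (ratio 3/5).
Pick 3: T7 adds 1 new (Parkview) at build cost 5 (ratio 1/5).
Pick 4: T5 adds 1 new (Riverside) at build cost 7 (ratio 1/7).
Pick 5: T6 adds 1 new (Hilltop) at build cost 16 (ratio 1/16).
Greedy total build cost: 2 + 5 + 5 + 7 + 16 = 35. (The true optimum is 33, so greedy overshoots here.)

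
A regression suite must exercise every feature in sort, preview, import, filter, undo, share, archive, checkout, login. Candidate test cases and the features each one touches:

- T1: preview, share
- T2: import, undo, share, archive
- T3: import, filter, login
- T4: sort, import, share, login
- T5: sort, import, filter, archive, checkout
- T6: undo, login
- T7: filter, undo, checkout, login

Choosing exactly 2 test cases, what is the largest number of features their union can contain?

7

Choosing T1, T5 covers {sort, preview, import, filter, share, archive, checkout} — 7 features.
No choice of 2 test cases does better; here undo, login are left uncovered.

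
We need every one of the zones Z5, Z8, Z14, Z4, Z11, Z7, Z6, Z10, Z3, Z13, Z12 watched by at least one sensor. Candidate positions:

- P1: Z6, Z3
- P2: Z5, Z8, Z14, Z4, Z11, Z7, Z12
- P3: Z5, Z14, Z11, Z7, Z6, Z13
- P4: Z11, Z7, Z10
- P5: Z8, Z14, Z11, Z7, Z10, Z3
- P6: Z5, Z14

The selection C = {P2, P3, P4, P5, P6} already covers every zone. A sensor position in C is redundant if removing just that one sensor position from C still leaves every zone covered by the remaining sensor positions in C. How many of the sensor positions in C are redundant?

2

Drop P2: Z4, Z12 uncovered — not redundant.
Drop P3: Z6, Z13 uncovered — not redundant.
Drop P4: the rest still cover every zone — redundant.
Drop P5: Z3 uncovered — not redundant.
Drop P6: the rest still cover every zone — redundant.
2 redundant: P4, P6.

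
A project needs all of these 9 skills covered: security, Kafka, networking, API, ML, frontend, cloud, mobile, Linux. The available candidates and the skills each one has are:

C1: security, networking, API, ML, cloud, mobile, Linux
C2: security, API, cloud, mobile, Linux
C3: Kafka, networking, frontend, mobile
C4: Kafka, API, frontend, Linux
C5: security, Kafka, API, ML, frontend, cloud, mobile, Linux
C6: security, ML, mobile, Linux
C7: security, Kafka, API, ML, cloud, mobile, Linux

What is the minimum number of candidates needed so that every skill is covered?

C1, C3 together cover {security, Kafka, networking, API, ML, frontend, cloud, mobile, Linux} — every skill.
No single candidate contains all 9 skills, so 2 is optimal.

2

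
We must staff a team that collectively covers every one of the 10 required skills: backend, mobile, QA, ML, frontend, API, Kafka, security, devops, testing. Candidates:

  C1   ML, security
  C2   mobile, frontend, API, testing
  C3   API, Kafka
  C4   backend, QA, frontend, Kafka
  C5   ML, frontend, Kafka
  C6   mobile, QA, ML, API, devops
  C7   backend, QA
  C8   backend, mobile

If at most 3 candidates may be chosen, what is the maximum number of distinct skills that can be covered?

9

Choosing C1, C2, C4 covers {backend, mobile, QA, ML, frontend, API, Kafka, security, testing} — 9 skills.
No choice of 3 candidates does better; here devops is left uncovered.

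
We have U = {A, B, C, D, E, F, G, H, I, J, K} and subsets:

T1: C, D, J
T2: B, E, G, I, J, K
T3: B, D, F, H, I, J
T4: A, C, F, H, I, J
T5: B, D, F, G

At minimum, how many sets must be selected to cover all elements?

3

T1, T2, T4 together cover {A, B, C, D, E, F, G, H, I, J, K} — every element.
No 2 of the 5 sets cover everything (all 10 pairs fall short), so 3 is minimum.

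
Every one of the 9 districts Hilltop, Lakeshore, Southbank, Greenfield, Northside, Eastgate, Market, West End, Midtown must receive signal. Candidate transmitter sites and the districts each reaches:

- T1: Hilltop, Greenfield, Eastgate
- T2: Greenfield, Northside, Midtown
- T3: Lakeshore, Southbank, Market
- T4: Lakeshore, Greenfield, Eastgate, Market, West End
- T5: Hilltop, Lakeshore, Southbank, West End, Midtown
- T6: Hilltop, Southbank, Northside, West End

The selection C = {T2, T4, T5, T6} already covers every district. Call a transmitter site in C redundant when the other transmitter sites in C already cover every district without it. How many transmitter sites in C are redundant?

Drop T2: the rest still cover every district — redundant.
Drop T4: Eastgate, Market uncovered — not redundant.
Drop T5: the rest still cover every district — redundant.
Drop T6: the rest still cover every district — redundant.
3 redundant: T2, T5, T6.

3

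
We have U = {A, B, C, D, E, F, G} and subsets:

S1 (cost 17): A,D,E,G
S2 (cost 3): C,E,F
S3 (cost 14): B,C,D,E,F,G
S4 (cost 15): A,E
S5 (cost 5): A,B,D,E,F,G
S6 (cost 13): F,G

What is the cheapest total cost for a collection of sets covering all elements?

8

S2, S5 cover every element at cost 3 + 5 = 8.
Any cover uses at least 2 sets; among all covering selections none totals below 8.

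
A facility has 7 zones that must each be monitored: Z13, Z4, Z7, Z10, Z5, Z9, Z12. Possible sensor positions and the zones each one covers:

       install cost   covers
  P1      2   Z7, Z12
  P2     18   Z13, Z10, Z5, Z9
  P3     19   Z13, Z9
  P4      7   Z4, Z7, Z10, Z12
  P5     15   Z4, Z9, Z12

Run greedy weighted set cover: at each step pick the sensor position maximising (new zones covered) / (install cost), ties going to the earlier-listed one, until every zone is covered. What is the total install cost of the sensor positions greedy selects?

27

Pick 1: P1 adds 2 new (Z7, Z12) at install cost 2 (ratio 2/2).
Pick 2: P4 adds 2 new (Z4, Z10) at install cost 7 (ratio 2/7).
Pick 3: P2 adds 3 new (Z13, Z5, Z9) at install cost 18 (ratio 3/18).
Greedy total install cost: 2 + 7 + 18 = 27. (The true optimum is 25, so greedy overshoots here.)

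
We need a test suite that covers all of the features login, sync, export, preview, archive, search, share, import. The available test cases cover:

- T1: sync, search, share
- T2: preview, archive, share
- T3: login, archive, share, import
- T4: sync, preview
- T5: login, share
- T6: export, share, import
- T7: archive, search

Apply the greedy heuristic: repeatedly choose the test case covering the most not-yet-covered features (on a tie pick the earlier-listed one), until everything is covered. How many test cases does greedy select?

Pick 1: T3 covers 4 new features (login, archive, share, import).
Pick 2: T1 covers 2 new features (sync, search).
Pick 3: T2 covers 1 new features (preview).
Pick 4: T6 covers 1 new features (export).
Greedy uses 4 test cases.

4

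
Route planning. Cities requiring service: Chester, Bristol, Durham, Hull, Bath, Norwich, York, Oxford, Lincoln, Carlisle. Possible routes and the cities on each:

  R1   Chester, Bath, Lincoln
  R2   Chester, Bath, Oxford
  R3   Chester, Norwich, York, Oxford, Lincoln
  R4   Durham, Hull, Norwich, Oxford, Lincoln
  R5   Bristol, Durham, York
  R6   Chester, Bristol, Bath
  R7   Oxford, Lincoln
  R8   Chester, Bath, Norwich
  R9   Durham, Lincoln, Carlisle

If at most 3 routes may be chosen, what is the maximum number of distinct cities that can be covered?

9

Choosing R1, R4, R5 covers {Chester, Bristol, Durham, Hull, Bath, Norwich, York, Oxford, Lincoln} — 9 cities.
No choice of 3 routes does better; here Carlisle is left uncovered.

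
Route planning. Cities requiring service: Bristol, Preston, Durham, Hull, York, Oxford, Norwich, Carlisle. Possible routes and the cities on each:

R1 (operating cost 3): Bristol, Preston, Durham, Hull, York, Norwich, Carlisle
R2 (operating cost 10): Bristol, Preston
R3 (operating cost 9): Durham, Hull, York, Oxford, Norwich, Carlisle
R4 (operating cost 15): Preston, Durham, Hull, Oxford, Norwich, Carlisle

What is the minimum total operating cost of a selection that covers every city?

12

R1, R3 cover every city at operating cost 3 + 9 = 12.
Any cover uses at least 2 routes; among all covering selections none totals below 12.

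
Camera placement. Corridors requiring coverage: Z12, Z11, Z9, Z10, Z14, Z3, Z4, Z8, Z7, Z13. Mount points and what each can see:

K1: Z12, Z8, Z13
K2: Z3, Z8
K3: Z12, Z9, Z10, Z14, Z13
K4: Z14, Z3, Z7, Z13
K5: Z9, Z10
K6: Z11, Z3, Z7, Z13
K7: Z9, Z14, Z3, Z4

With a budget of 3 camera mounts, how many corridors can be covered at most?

Choosing K1, K3, K6 covers {Z12, Z11, Z9, Z10, Z14, Z3, Z8, Z7, Z13} — 9 corridors.
No choice of 3 camera mounts does better; here Z4 is left uncovered.

9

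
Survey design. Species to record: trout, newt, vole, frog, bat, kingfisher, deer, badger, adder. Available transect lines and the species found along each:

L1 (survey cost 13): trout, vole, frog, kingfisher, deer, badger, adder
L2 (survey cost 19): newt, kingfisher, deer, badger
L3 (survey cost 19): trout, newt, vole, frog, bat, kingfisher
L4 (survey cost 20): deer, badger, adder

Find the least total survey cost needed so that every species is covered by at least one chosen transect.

L1, L3 cover every species at survey cost 13 + 19 = 32.
Any cover uses at least 2 transects; among all covering selections none totals below 32.

32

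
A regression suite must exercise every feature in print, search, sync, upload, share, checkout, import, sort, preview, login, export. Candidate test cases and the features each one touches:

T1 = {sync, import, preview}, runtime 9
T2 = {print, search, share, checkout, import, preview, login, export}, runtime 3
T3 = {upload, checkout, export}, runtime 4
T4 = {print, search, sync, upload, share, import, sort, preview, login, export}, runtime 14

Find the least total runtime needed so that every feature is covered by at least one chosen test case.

17

T2, T4 cover every feature at runtime 3 + 14 = 17.
Any cover uses at least 2 test cases; among all covering selections none totals below 17.
Greedy by coverage-per-runtime would pick T2, T3, T4 for 21 — worse than the optimum 17.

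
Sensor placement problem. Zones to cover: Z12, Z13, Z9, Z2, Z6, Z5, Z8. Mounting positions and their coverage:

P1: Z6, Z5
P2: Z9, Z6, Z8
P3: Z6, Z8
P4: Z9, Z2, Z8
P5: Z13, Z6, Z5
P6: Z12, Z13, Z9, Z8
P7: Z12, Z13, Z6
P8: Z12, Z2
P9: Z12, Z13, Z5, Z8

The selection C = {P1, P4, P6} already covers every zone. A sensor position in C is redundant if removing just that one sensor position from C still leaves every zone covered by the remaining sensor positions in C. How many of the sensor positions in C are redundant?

Drop P1: Z6, Z5 uncovered — not redundant.
Drop P4: Z2 uncovered — not redundant.
Drop P6: Z12, Z13 uncovered — not redundant.
None of the sensor positions in C is redundant.

0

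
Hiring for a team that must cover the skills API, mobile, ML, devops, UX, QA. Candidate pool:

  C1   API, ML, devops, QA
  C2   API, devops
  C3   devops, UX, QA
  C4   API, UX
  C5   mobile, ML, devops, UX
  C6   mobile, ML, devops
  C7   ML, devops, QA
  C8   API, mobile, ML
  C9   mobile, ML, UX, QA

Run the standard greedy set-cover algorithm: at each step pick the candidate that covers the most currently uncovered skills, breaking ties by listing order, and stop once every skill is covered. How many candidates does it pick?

Pick 1: C1 covers 4 new skills (API, ML, devops, QA).
Pick 2: C5 covers 2 new skills (mobile, UX).
Greedy uses 2 candidates.

2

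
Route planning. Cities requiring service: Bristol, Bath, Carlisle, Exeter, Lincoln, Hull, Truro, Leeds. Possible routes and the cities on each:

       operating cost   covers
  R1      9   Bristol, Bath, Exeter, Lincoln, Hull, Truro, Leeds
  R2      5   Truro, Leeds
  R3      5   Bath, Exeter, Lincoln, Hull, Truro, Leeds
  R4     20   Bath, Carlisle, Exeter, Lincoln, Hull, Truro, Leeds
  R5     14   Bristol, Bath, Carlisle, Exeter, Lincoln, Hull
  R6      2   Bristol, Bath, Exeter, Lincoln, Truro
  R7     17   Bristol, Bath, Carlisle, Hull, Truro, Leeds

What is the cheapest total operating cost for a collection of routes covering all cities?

19

R2, R5 cover every city at operating cost 5 + 14 = 19.
Any cover uses at least 2 routes; among all covering selections none totals below 19.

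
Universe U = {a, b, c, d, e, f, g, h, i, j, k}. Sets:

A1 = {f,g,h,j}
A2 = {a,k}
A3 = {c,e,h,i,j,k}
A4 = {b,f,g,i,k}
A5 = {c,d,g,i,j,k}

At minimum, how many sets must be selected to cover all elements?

4

A2, A3, A4, A5 together cover {a, b, c, d, e, f, g, h, i, j, k} — every element.
No 3 of the 5 sets cover everything (all 10 triples fall short), so 4 is minimum.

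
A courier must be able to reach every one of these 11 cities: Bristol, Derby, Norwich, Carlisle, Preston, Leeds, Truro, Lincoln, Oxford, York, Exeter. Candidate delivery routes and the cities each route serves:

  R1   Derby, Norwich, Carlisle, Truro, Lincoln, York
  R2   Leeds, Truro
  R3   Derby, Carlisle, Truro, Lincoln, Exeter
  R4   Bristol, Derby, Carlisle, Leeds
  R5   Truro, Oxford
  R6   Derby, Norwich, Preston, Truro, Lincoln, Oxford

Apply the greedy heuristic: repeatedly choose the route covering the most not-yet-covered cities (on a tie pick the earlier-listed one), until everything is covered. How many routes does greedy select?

Pick 1: R1 covers 6 new cities (Derby, Norwich, Carlisle, Truro, Lincoln, York).
Pick 2: R4 covers 2 new cities (Bristol, Leeds).
Pick 3: R6 covers 2 new cities (Preston, Oxford).
Pick 4: R3 covers 1 new cities (Exeter).
Greedy uses 4 routes.

4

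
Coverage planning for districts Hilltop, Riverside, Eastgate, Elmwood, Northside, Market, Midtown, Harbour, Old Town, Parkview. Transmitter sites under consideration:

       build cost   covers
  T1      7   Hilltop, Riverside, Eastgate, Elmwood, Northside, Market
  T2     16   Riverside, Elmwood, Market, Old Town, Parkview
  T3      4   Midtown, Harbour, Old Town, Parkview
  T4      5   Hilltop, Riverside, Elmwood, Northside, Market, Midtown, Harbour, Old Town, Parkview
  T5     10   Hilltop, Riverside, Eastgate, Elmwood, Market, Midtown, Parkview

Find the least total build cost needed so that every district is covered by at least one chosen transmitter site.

11

T1, T3 cover every district at build cost 7 + 4 = 11.
Any cover uses at least 2 transmitter sites; among all covering selections none totals below 11.
Greedy by coverage-per-build cost would pick T4, T1 for 12 — worse than the optimum 11.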